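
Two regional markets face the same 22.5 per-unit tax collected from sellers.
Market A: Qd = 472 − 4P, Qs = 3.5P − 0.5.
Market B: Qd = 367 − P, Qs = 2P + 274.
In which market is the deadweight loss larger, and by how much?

Market A, by 303.75.

Market A: pre-tax P* = 63, Q* = 220; post-tax Q = 178; deadweight loss = 472.5.
Market B: pre-tax P* = 31, Q* = 336; post-tax Q = 321; deadweight loss = 168.75.
Difference: 472.5 vs 168.75 → market A is larger by 303.75.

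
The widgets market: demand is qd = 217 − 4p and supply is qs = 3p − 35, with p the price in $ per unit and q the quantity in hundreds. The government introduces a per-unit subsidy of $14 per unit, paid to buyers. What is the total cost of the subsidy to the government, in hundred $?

Government outlay = $1358 hundred.

Without the subsidy, 217 − 4p = 3p − 35 gives 7p = 252, so p* = $36 and q* = 73.
With a per-unit subsidy paid to buyers, each effectively pays p − 14, so demand becomes qd = 217 − 4(p − 14).
Solving gives q = 97 with buyers paying $30 and sellers receiving $44 (the $14 wedge).
Outlay = t · Q = 14 · 97 = $1358.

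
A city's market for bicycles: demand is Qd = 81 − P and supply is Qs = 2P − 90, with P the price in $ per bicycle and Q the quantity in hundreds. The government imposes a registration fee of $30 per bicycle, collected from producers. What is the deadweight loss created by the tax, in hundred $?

Deadweight loss = $300 hundred.

Without the tax, 81 − P = 2P − 90 gives 3P = 171, so P* = $57 and Q* = 24.
With the tax collected from producers, supply shifts: Qs = 2(P − 30) − 90.
Solving gives Q = 4 with buyers paying $77 and producers receiving $47 (the $30 wedge).
Quantity falls by |ΔQ| = |24 − 4| = 20.
DWL = ½ · t · |ΔQ| = ½ · 30 · 20 = $300.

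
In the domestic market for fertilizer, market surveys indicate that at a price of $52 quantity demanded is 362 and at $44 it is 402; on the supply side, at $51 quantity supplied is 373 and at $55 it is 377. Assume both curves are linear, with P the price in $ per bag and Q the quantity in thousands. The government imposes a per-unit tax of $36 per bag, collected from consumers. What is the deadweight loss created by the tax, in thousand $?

Demand slope: (402 − 362)/(44 − 52) = -5, so Qd = 622 − 5P.
Supply slope: (377 − 373)/(55 − 51) = 1, so Qs = P + 322.
Without the tax, 622 − 5P = P + 322 gives 6P = 300, so P* = $50 and Q* = 372.
With the tax collected from consumers, demand (in seller-price terms) shifts: Qd = 622 − 5(P + 36).
New equilibrium: consumers pay $56, producers receive $20, Q = 342. (Wedge: Pb − Ps = 36.)
Quantity falls by |ΔQ| = |372 − 342| = 30.
DWL = ½ · t · |ΔQ| = ½ · 36 · 30 = $540.

Deadweight loss = $540 thousand.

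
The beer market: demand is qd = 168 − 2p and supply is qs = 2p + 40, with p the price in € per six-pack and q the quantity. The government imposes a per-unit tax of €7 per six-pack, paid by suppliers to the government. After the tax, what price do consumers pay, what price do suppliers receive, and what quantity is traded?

Consumers pay €35.5; suppliers receive €28.5; quantity = 97.

Before the tax: set 168 − 2p = 2p + 40 → p* = €32, q* = 104.
With the tax collected from suppliers, supply shifts: qs = 2(p − 7) + 40.
Solving gives q = 97 with consumers paying €35.5 and suppliers receiving €28.5 (the €7 wedge).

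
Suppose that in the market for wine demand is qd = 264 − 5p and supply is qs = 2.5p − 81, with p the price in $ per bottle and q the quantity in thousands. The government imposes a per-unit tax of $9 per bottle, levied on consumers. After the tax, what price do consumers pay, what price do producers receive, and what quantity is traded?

Consumers pay $49; producers receive $40; quantity = 19.

Before the tax: set 264 − 5p = 2.5p − 81 → p* = $46, q* = 34.
With the tax collected from consumers, demand (in seller-price terms) shifts: qd = 264 − 5(p + 9).
Solving gives q = 19 with consumers paying $49 and producers receiving $40 (the $9 wedge).
The less price-elastic side of the market bears the larger share of a per-unit tax.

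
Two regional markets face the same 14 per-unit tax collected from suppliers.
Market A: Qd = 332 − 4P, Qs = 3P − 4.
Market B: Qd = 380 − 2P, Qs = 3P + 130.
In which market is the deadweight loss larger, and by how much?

Market A, by 50.4.

Market A: pre-tax P* = 48, Q* = 140; post-tax Q = 116; deadweight loss = 168.
Market B: pre-tax P* = 50, Q* = 280; post-tax Q = 263.2; deadweight loss = 117.6.
Difference: 168 vs 117.6 → market A is larger by 50.4.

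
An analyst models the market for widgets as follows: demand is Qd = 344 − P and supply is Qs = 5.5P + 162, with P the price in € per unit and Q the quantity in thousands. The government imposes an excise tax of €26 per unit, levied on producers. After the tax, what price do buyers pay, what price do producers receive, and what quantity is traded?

Buyers pay €50; producers receive €24; quantity = 294.

Without the tax, 344 − P = 5.5P + 162 gives 6.5P = 182, so P* = €28 and Q* = 316.
With the tax collected from producers, supply shifts: Qs = 5.5(P − 26) + 162.
Solving gives Q = 294 with buyers paying €50 and producers receiving €24 (the €26 wedge).
The less price-elastic side of the market bears the larger share of a per-unit tax.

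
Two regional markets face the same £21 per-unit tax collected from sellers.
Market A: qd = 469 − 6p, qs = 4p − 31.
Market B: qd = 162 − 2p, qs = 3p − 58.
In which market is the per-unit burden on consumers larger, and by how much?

Market B, by £4.2.

Market A: pre-tax p* = £50, q* = 169; post-tax q = 118.6; per-unit burden on consumers = £8.4.
Market B: pre-tax p* = £44, q* = 74; post-tax q = 48.8; per-unit burden on consumers = £12.6.
Difference: £8.4 vs £12.6 → market B is larger by £4.2.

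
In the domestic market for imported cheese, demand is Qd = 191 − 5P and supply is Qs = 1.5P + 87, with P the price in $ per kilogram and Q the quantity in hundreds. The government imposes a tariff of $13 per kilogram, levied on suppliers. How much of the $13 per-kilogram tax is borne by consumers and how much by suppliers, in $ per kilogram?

Consumers bear $3 per kilogram; suppliers bear $10 per kilogram.

Without the tax, 191 − 5P = 1.5P + 87 gives 6.5P = 104, so P* = $16 and Q* = 111.
With the tax collected from suppliers, supply shifts: Qs = 1.5(P − 13) + 87.
Solving gives Q = 96 with consumers paying $19 and suppliers receiving $6 (the $13 wedge).
Burden on consumers: $3; on suppliers: $10. (They sum to $13.)
The less price-elastic side of the market bears the larger share of a per-unit tax.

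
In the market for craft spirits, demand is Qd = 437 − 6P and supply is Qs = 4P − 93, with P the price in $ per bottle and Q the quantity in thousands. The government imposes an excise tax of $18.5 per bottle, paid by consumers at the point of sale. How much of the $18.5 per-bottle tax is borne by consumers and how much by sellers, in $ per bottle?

Before the tax: set 437 − 6P = 4P − 93 → P* = $53, Q* = 119.
With the tax collected from consumers, demand (in seller-price terms) shifts: Qd = 437 − 6(P + 18.5).
Solving gives Q = 74.6 with consumers paying $60.4 and sellers receiving $41.9 (the $18.5 wedge).
Burden on consumers: $7.4; on sellers: $11.1. (They sum to $18.5.)
The less price-elastic side of the market bears the larger share of a per-unit tax.

Consumers bear $7.4 per bottle; sellers bear $11.1 per bottle.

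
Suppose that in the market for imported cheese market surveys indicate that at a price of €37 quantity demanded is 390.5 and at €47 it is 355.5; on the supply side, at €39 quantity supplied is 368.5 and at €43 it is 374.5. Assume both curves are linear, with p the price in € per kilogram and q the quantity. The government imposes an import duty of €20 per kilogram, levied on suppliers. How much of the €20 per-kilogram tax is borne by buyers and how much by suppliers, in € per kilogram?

Demand slope: (355.5 − 390.5)/(47 − 37) = -3.5, so qd = 520 − 3.5p.
Supply slope: (374.5 − 368.5)/(43 − 39) = 1.5, so qs = 1.5p + 310.
Without the tax, 520 − 3.5p = 1.5p + 310 gives 5p = 210, so p* = €42 and q* = 373.
With the tax collected from suppliers, supply shifts: qs = 1.5(p − 20) + 310.
New equilibrium: buyers pay €48, suppliers receive €28, q = 352. (Wedge: pb − ps = 20.)
Burden on buyers: €6; on suppliers: €14. (They sum to €20.)
The less price-elastic side of the market bears the larger share of a per-unit tax.

Buyers bear €6 per kilogram; suppliers bear €14 per kilogram.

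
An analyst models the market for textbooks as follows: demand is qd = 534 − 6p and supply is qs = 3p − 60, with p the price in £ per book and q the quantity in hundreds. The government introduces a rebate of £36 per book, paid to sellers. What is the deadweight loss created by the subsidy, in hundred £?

Without the subsidy, 534 − 6p = 3p − 60 gives 9p = 594, so p* = £66 and q* = 138.
With a per-unit subsidy paid to sellers, each receives p + 36 per unit sold, so supply becomes qs = 3(p + 36) − 60.
Solving gives q = 210 with buyers paying £54 and sellers receiving £90 (the £36 wedge).
Quantity rises by |ΔQ| = |138 − 210| = 72.
DWL = ½ · t · |ΔQ| = ½ · 36 · 72 = £1296.

Deadweight loss = £1296 hundred.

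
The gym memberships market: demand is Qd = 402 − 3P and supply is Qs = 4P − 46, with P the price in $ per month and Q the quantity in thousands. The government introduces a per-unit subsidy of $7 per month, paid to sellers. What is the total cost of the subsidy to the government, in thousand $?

Before the subsidy: set 402 − 3P = 4P − 46 → P* = $64, Q* = 210.
With a per-unit subsidy paid to sellers, each receives P + 7 per unit sold, so supply becomes Qs = 4(P + 7) − 46.
New equilibrium: consumers pay $60, sellers receive $67, Q = 222. (Wedge: Pb − Ps = −7.)
Outlay = t · Q = 7 · 222 = $1554.

Government outlay = $1554 thousand.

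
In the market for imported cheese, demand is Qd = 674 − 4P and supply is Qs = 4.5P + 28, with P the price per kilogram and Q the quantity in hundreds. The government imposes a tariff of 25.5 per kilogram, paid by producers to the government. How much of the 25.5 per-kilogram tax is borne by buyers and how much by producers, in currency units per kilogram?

Before the tax: set 674 − 4P = 4.5P + 28 → P* = 76, Q* = 370.
With the tax collected from producers, supply shifts: Qs = 4.5(P − 25.5) + 28.
New equilibrium: buyers pay 89.5, producers receive 64, Q = 316. (Wedge: Pb − Ps = 25.5.)
Burden on buyers: 13.5; on producers: 12. (They sum to 25.5.)
The less price-elastic side of the market bears the larger share of a per-unit tax.

Buyers bear 13.5 per kilogram; producers bear 12 per kilogram.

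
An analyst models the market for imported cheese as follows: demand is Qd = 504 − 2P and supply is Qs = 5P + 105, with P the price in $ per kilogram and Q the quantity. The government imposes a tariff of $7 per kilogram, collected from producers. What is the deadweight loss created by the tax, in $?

Without the tax, 504 − 2P = 5P + 105 gives 7P = 399, so P* = $57 and Q* = 390.
With the tax collected from producers, supply shifts: Qs = 5(P − 7) + 105.
Solving gives Q = 380 with buyers paying $62 and producers receiving $55 (the $7 wedge).
Quantity falls by |ΔQ| = |390 − 380| = 10.
DWL = ½ · t · |ΔQ| = ½ · 7 · 10 = $35.

Deadweight loss = $35.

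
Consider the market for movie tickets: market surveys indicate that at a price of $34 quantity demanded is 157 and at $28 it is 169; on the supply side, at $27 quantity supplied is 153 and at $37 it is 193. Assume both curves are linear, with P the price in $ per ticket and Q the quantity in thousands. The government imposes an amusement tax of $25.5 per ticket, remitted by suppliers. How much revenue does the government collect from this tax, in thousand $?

Tax revenue = $3340.5 thousand.

Demand slope: (169 − 157)/(28 − 34) = -2, so Qd = 225 − 2P.
Supply slope: (193 − 153)/(37 − 27) = 4, so Qs = 4P + 45.
Before the tax: set 225 − 2P = 4P + 45 → P* = $30, Q* = 165.
With the tax collected from suppliers, supply shifts: Qs = 4(P − 25.5) + 45.
Solving gives Q = 131 with buyers paying $47 and suppliers receiving $21.5 (the $25.5 wedge).
Revenue = t · Q = 25.5 · 131 = $3340.5.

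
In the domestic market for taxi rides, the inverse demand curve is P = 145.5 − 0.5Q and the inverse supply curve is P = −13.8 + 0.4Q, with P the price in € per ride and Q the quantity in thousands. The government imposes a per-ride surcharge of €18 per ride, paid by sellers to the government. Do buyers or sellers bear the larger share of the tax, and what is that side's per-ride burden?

Buyers bear the larger share: €10 per ride.

Rewrite in direct form: Qd = 291 − 2P and Qs = 2.5P + 34.5.
Before the tax: set 291 − 2P = 2.5P + 34.5 → P* = €57, Q* = 177.
With the tax collected from sellers, supply shifts: Qs = 2.5(P − 18) + 34.5.
New equilibrium: buyers pay €67, sellers receive €49, Q = 157. (Wedge: Pb − Ps = 18.)
Per-ride burden: buyers €10, sellers €8.
Buyers take the larger share because demand is less price-elastic here (demand slope 2 vs supply slope 2.5).
The less price-elastic side of the market bears the larger share of a per-unit tax.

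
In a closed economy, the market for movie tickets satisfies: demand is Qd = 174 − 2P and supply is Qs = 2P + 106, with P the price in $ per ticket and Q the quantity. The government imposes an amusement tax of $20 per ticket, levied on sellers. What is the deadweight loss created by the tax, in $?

Deadweight loss = $200.

Before the tax: set 174 − 2P = 2P + 106 → P* = $17, Q* = 140.
With the tax collected from sellers, supply shifts: Qs = 2(P − 20) + 106.
Solving gives Q = 120 with buyers paying $27 and sellers receiving $7 (the $20 wedge).
Quantity falls by |ΔQ| = |140 − 120| = 20.
DWL = ½ · t · |ΔQ| = ½ · 20 · 20 = $200.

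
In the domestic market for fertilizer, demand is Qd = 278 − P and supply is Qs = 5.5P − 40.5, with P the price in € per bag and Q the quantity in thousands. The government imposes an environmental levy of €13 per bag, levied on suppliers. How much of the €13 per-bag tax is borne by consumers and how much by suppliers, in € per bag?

Consumers bear €11 per bag; suppliers bear €2 per bag.

Without the tax, 278 − P = 5.5P − 40.5 gives 6.5P = 318.5, so P* = €49 and Q* = 229.
With the tax collected from suppliers, supply shifts: Qs = 5.5(P − 13) − 40.5.
New equilibrium: consumers pay €60, suppliers receive €47, Q = 218. (Wedge: Pb − Ps = 13.)
Burden on consumers: €11; on suppliers: €2. (They sum to €13.)
The less price-elastic side of the market bears the larger share of a per-unit tax.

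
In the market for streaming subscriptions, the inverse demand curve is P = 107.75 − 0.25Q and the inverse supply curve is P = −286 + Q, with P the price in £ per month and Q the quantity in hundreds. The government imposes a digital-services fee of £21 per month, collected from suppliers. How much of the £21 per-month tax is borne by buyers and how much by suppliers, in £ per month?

Buyers bear £4.2 per month; suppliers bear £16.8 per month.

Inverting to Q(P) form: Qd = 431 − 4P; Qs = P + 286.
Without the tax, 431 − 4P = P + 286 gives 5P = 145, so P* = £29 and Q* = 315.
With the tax collected from suppliers, supply shifts: Qs = (P − 21) + 286.
New equilibrium: buyers pay £33.2, suppliers receive £12.2, Q = 298.2. (Wedge: Pb − Ps = 21.)
Burden on buyers: £4.2; on suppliers: £16.8. (They sum to £21.)
The less price-elastic side of the market bears the larger share of a per-unit tax.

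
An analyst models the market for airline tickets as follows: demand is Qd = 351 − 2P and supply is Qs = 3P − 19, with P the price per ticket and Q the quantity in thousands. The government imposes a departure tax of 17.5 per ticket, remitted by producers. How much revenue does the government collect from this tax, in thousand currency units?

Tax revenue = 3185 thousand.

Before the tax: set 351 − 2P = 3P − 19 → P* = 74, Q* = 203.
With the tax collected from producers, supply shifts: Qs = 3(P − 17.5) − 19.
Solving gives Q = 182 with consumers paying 84.5 and producers receiving 67 (the 17.5 wedge).
Revenue = t · Q = 17.5 · 182 = 3185.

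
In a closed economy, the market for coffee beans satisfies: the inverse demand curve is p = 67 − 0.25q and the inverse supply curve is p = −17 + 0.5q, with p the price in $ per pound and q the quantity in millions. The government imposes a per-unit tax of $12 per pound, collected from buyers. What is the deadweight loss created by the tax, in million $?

Inverting to q(p) form: qd = 268 − 4p; qs = 2p + 34.
Before the tax: set 268 − 4p = 2p + 34 → p* = $39, q* = 112.
With the tax collected from buyers, demand (in seller-price terms) shifts: qd = 268 − 4(p + 12).
New equilibrium: buyers pay $43, producers receive $31, q = 96. (Wedge: pb − ps = 12.)
Quantity falls by |ΔQ| = |112 − 96| = 16.
DWL = ½ · t · |ΔQ| = ½ · 12 · 16 = $96.

Deadweight loss = $96 million.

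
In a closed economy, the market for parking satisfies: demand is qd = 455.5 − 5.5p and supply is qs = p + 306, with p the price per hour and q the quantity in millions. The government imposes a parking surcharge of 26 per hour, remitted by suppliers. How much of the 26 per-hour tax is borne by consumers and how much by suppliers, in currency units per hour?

Consumers bear 4 per hour; suppliers bear 22 per hour.

Before the tax: set 455.5 − 5.5p = p + 306 → p* = 23, q* = 329.
With the tax collected from suppliers, supply shifts: qs = (p − 26) + 306.
Solving gives q = 307 with consumers paying 27 and suppliers receiving 1 (the 26 wedge).
Burden on consumers: 4; on suppliers: 22. (They sum to 26.)
The less price-elastic side of the market bears the larger share of a per-unit tax.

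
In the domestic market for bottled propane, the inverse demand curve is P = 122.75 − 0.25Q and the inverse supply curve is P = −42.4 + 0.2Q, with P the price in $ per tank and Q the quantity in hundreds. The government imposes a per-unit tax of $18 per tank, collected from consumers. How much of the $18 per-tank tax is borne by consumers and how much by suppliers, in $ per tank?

Rewrite in direct form: Qd = 491 − 4P and Qs = 5P + 212.
Without the tax, 491 − 4P = 5P + 212 gives 9P = 279, so P* = $31 and Q* = 367.
With the tax collected from consumers, demand (in seller-price terms) shifts: Qd = 491 − 4(P + 18).
New equilibrium: consumers pay $41, suppliers receive $23, Q = 327. (Wedge: Pb − Ps = 18.)
Burden on consumers: $10; on suppliers: $8. (They sum to $18.)
The less price-elastic side of the market bears the larger share of a per-unit tax.

Consumers bear $10 per tank; suppliers bear $8 per tank.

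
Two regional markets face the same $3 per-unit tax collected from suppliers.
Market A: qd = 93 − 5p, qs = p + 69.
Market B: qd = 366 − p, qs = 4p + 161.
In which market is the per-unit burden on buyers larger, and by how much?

Market B, by $1.9.

Market A: pre-tax p* = $4, q* = 73; post-tax q = 70.5; per-unit burden on buyers = $0.5.
Market B: pre-tax p* = $41, q* = 325; post-tax q = 322.6; per-unit burden on buyers = $2.4.
Difference: $0.5 vs $2.4 → market B is larger by $1.9.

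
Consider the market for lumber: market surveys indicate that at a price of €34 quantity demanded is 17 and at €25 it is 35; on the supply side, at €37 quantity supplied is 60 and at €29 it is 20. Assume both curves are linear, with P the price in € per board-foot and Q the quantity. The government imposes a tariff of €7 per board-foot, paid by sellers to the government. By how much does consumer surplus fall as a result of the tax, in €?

Demand slope: (35 − 17)/(25 − 34) = -2, so Qd = 85 − 2P.
Supply slope: (20 − 60)/(29 − 37) = 5, so Qs = 5P − 125.
Before the tax: set 85 − 2P = 5P − 125 → P* = €30, Q* = 25.
With the tax collected from sellers, supply shifts: Qs = 5(P − 7) − 125.
New equilibrium: buyers pay €35, sellers receive €28, Q = 15. (Wedge: Pb − Ps = 7.)
ΔCS is the trapezoid between Q = 15 and Q = 25 of height €5: ½ · (25 + 15) · 5 = €100.

Consumer surplus falls by €100.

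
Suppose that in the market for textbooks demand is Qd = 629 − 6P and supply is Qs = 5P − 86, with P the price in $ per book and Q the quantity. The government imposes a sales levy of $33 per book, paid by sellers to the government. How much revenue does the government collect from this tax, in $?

Tax revenue = $4917.

Without the tax, 629 − 6P = 5P − 86 gives 11P = 715, so P* = $65 and Q* = 239.
With the tax collected from sellers, supply shifts: Qs = 5(P − 33) − 86.
Solving gives Q = 149 with consumers paying $80 and sellers receiving $47 (the $33 wedge).
Revenue = t · Q = 33 · 149 = $4917.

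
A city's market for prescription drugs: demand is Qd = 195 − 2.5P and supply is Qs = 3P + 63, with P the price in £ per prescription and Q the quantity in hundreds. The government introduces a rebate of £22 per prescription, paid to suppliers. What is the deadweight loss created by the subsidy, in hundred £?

Before the subsidy: set 195 − 2.5P = 3P + 63 → P* = £24, Q* = 135.
With a per-unit subsidy paid to suppliers, each receives P + 22 per unit sold, so supply becomes Qs = 3(P + 22) + 63.
Solving gives Q = 165 with consumers paying £12 and suppliers receiving £34 (the £22 wedge).
Quantity rises by |ΔQ| = |135 − 165| = 30.
DWL = ½ · t · |ΔQ| = ½ · 22 · 30 = £330.

Deadweight loss = £330 hundred.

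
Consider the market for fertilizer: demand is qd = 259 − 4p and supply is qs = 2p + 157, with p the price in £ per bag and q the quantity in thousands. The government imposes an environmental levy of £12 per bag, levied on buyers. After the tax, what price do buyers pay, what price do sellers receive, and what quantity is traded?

Without the tax, 259 − 4p = 2p + 157 gives 6p = 102, so p* = £17 and q* = 191.
With the tax collected from buyers, demand (in seller-price terms) shifts: qd = 259 − 4(p + 12).
New equilibrium: buyers pay £21, sellers receive £9, q = 175. (Wedge: pb − ps = 12.)
The less price-elastic side of the market bears the larger share of a per-unit tax.

Buyers pay £21; sellers receive £9; quantity = 175.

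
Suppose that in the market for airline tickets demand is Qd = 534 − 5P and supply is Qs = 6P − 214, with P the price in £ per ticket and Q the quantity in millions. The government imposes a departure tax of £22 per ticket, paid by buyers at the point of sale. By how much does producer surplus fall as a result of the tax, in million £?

Producer surplus falls by £1640 million.

Before the tax: set 534 − 5P = 6P − 214 → P* = £68, Q* = 194.
With the tax collected from buyers, demand (in seller-price terms) shifts: Qd = 534 − 5(P + 22).
Solving gives Q = 134 with buyers paying £80 and suppliers receiving £58 (the £22 wedge).
ΔPS is the trapezoid between Q = 134 and Q = 194 of height £10: ½ · (194 + 134) · 10 = £1640.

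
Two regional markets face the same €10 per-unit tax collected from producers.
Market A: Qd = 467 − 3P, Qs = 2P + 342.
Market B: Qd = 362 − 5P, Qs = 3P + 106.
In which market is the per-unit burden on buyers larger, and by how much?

Market A, by €0.25.

Market A: pre-tax P* = €25, Q* = 392; post-tax Q = 380; per-unit burden on buyers = €4.
Market B: pre-tax P* = €32, Q* = 202; post-tax Q = 183.25; per-unit burden on buyers = €3.75.
Difference: €4 vs €3.75 → market A is larger by €0.25.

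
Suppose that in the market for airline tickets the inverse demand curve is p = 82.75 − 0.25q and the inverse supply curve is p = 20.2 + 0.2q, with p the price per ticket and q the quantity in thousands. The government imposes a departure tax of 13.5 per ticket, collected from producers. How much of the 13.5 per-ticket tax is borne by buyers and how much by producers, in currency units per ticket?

Buyers bear 7.5 per ticket; producers bear 6 per ticket.

Inverting to q(p) form: qd = 331 − 4p; qs = 5p − 101.
Without the tax, 331 − 4p = 5p − 101 gives 9p = 432, so p* = 48 and q* = 139.
With the tax collected from producers, supply shifts: qs = 5(p − 13.5) − 101.
New equilibrium: buyers pay 55.5, producers receive 42, q = 109. (Wedge: pb − ps = 13.5.)
Burden on buyers: 7.5; on producers: 6. (They sum to 13.5.)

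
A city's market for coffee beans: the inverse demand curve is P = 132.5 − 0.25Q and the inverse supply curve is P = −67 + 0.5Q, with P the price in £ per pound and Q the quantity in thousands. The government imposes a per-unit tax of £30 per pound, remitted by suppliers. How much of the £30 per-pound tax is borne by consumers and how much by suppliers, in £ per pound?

Consumers bear £10 per pound; suppliers bear £20 per pound.

Inverting to Q(P) form: Qd = 530 − 4P; Qs = 2P + 134.
Without the tax, 530 − 4P = 2P + 134 gives 6P = 396, so P* = £66 and Q* = 266.
With the tax collected from suppliers, supply shifts: Qs = 2(P − 30) + 134.
Solving gives Q = 226 with consumers paying £76 and suppliers receiving £46 (the £30 wedge).
Burden on consumers: £10; on suppliers: £20. (They sum to £30.)
The less price-elastic side of the market bears the larger share of a per-unit tax.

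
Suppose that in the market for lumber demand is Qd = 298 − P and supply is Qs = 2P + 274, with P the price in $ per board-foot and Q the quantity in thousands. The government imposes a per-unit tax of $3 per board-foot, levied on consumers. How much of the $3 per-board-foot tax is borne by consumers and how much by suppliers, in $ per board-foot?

Without the tax, 298 − P = 2P + 274 gives 3P = 24, so P* = $8 and Q* = 290.
With the tax collected from consumers, demand (in seller-price terms) shifts: Qd = 298 − (P + 3).
New equilibrium: consumers pay $10, suppliers receive $7, Q = 288. (Wedge: Pb − Ps = 3.)
Burden on consumers: $2; on suppliers: $1. (They sum to $3.)

Consumers bear $2 per board-foot; suppliers bear $1 per board-foot.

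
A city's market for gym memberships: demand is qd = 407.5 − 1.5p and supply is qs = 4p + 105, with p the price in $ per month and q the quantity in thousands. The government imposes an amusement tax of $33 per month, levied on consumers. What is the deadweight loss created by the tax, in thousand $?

Without the tax, 407.5 − 1.5p = 4p + 105 gives 5.5p = 302.5, so p* = $55 and q* = 325.
With the tax collected from consumers, demand (in seller-price terms) shifts: qd = 407.5 − 1.5(p + 33).
Solving gives q = 289 with consumers paying $79 and producers receiving $46 (the $33 wedge).
Quantity falls by |ΔQ| = |325 − 289| = 36.
DWL = ½ · t · |ΔQ| = ½ · 33 · 36 = $594.

Deadweight loss = $594 thousand.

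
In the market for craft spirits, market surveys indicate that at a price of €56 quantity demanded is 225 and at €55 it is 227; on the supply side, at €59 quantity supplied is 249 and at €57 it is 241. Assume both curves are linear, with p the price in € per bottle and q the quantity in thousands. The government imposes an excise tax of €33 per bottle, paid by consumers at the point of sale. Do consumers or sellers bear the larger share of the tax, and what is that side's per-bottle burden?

Demand slope: (227 − 225)/(55 − 56) = -2, so qd = 337 − 2p.
Supply slope: (241 − 249)/(57 − 59) = 4, so qs = 4p + 13.
Without the tax, 337 − 2p = 4p + 13 gives 6p = 324, so p* = €54 and q* = 229.
With the tax collected from consumers, demand (in seller-price terms) shifts: qd = 337 − 2(p + 33).
Solving gives q = 185 with consumers paying €76 and sellers receiving €43 (the €33 wedge).
Per-bottle burden: consumers €22, sellers €11.
Consumers take the larger share because demand is less price-elastic here (demand slope 2 vs supply slope 4).

Consumers bear the larger share: €22 per bottle.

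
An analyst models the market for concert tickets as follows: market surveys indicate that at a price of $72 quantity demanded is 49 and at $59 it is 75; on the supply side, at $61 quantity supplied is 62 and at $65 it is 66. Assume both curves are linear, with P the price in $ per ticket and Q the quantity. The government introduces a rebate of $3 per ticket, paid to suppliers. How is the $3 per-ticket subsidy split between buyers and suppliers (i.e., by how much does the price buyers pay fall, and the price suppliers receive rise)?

Demand slope: (75 − 49)/(59 − 72) = -2, so Qd = 193 − 2P.
Supply slope: (66 − 62)/(65 − 61) = 1, so Qs = P + 1.
Before the subsidy: set 193 − 2P = P + 1 → P* = $64, Q* = 65.
With a per-unit subsidy paid to suppliers, each receives P + 3 per unit sold, so supply becomes Qs = (P + 3) + 1.
New equilibrium: buyers pay $63, suppliers receive $66, Q = 67. (Wedge: Pb − Ps = −3.)
Gain to buyers: $1; to suppliers: $2. (They sum to $3.)

Buyers gain $1 per ticket; suppliers gain $2 per ticket.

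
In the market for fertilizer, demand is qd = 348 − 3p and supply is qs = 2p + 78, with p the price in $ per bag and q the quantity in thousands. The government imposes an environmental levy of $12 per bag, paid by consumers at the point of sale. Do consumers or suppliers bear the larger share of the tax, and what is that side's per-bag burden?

Without the tax, 348 − 3p = 2p + 78 gives 5p = 270, so p* = $54 and q* = 186.
With the tax collected from consumers, demand (in seller-price terms) shifts: qd = 348 − 3(p + 12).
New equilibrium: consumers pay $58.8, suppliers receive $46.8, q = 171.6. (Wedge: pb − ps = 12.)
Per-bag burden: consumers $4.8, suppliers $7.2.
Suppliers take the larger share because supply is less price-elastic here (demand slope 3 vs supply slope 2).

Suppliers bear the larger share: $7.2 per bag.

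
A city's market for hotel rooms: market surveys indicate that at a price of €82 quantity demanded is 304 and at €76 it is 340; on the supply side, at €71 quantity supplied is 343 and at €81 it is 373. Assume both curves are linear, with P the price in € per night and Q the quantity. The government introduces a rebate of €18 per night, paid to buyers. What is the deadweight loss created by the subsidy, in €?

Deadweight loss = €324.

Demand slope: (340 − 304)/(76 − 82) = -6, so Qd = 796 − 6P.
Supply slope: (373 − 343)/(81 − 71) = 3, so Qs = 3P + 130.
Before the subsidy: set 796 − 6P = 3P + 130 → P* = €74, Q* = 352.
With a per-unit subsidy paid to buyers, each effectively pays P − 18, so demand becomes Qd = 796 − 6(P − 18).
Solving gives Q = 388 with buyers paying €68 and producers receiving €86 (the €18 wedge).
Quantity rises by |ΔQ| = |352 − 388| = 36.
DWL = ½ · t · |ΔQ| = ½ · 18 · 36 = €324.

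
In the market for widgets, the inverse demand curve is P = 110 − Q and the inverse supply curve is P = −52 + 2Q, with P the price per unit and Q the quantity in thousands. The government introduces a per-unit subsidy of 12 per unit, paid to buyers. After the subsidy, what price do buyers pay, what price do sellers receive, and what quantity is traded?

Buyers pay 52; sellers receive 64; quantity = 58.

Inverting to Q(P) form: Qd = 110 − P; Qs = 0.5P + 26.
Before the subsidy: set 110 − P = 0.5P + 26 → P* = 56, Q* = 54.
With a per-unit subsidy paid to buyers, each effectively pays P − 12, so demand becomes Qd = 110 − (P − 12).
Solving gives Q = 58 with buyers paying 52 and sellers receiving 64 (the 12 wedge).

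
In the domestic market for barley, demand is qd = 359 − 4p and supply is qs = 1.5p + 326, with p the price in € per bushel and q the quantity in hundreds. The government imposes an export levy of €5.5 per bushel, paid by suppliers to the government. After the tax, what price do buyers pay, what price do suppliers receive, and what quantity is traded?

Without the tax, 359 − 4p = 1.5p + 326 gives 5.5p = 33, so p* = €6 and q* = 335.
With the tax collected from suppliers, supply shifts: qs = 1.5(p − 5.5) + 326.
New equilibrium: buyers pay €7.5, suppliers receive €2, q = 329. (Wedge: pb − ps = 5.5.)
The less price-elastic side of the market bears the larger share of a per-unit tax.

Buyers pay €7.5; suppliers receive €2; quantity = 329.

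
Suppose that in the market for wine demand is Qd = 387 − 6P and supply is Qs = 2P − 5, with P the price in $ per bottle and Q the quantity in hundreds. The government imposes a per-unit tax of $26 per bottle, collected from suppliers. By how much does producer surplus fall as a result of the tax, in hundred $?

Without the tax, 387 − 6P = 2P − 5 gives 8P = 392, so P* = $49 and Q* = 93.
With the tax collected from suppliers, supply shifts: Qs = 2(P − 26) − 5.
New equilibrium: buyers pay $55.5, suppliers receive $29.5, Q = 54. (Wedge: Pb − Ps = 26.)
ΔPS is the trapezoid between Q = 54 and Q = 93 of height $19.5: ½ · (93 + 54) · 19.5 = $1433.25.

Producer surplus falls by $1433.25 hundred.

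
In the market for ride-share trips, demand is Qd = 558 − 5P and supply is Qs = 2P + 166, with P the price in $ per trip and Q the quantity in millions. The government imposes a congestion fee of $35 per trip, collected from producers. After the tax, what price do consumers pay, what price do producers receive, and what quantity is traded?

Consumers pay $66; producers receive $31; quantity = 228.

Without the tax, 558 − 5P = 2P + 166 gives 7P = 392, so P* = $56 and Q* = 278.
With the tax collected from producers, supply shifts: Qs = 2(P − 35) + 166.
New equilibrium: consumers pay $66, producers receive $31, Q = 228. (Wedge: Pb − Ps = 35.)
The less price-elastic side of the market bears the larger share of a per-unit tax.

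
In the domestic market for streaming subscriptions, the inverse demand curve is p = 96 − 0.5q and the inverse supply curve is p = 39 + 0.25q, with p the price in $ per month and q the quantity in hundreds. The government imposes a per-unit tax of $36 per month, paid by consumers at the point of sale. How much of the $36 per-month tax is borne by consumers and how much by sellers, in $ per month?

Consumers bear $24 per month; sellers bear $12 per month.

Inverting to q(p) form: qd = 192 − 2p; qs = 4p − 156.
Without the tax, 192 − 2p = 4p − 156 gives 6p = 348, so p* = $58 and q* = 76.
With the tax collected from consumers, demand (in seller-price terms) shifts: qd = 192 − 2(p + 36).
New equilibrium: consumers pay $82, sellers receive $46, q = 28. (Wedge: pb − ps = 36.)
Burden on consumers: $24; on sellers: $12. (They sum to $36.)
The less price-elastic side of the market bears the larger share of a per-unit tax.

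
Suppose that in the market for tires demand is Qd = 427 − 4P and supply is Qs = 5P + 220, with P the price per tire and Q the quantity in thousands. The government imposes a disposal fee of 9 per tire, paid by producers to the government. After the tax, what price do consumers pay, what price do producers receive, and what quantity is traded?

Before the tax: set 427 − 4P = 5P + 220 → P* = 23, Q* = 335.
With the tax collected from producers, supply shifts: Qs = 5(P − 9) + 220.
Solving gives Q = 315 with consumers paying 28 and producers receiving 19 (the 9 wedge).

Consumers pay 28; producers receive 19; quantity = 315.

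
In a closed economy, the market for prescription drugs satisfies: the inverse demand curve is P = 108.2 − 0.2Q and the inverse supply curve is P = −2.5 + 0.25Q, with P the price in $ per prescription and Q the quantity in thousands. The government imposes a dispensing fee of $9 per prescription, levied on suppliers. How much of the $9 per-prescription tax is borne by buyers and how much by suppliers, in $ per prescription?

Buyers bear $4 per prescription; suppliers bear $5 per prescription.

Inverting to Q(P) form: Qd = 541 − 5P; Qs = 4P + 10.
Without the tax, 541 − 5P = 4P + 10 gives 9P = 531, so P* = $59 and Q* = 246.
With the tax collected from suppliers, supply shifts: Qs = 4(P − 9) + 10.
Solving gives Q = 226 with buyers paying $63 and suppliers receiving $54 (the $9 wedge).
Burden on buyers: $4; on suppliers: $5. (They sum to $9.)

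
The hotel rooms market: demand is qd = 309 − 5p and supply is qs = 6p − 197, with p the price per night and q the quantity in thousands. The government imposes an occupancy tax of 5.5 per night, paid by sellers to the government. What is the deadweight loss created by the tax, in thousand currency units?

Without the tax, 309 − 5p = 6p − 197 gives 11p = 506, so p* = 46 and q* = 79.
With the tax collected from sellers, supply shifts: qs = 6(p − 5.5) − 197.
Solving gives q = 64 with consumers paying 49 and sellers receiving 43.5 (the 5.5 wedge).
Quantity falls by |ΔQ| = |79 − 64| = 15.
DWL = ½ · t · |ΔQ| = ½ · 5.5 · 15 = 41.25.

Deadweight loss = 41.25 thousand.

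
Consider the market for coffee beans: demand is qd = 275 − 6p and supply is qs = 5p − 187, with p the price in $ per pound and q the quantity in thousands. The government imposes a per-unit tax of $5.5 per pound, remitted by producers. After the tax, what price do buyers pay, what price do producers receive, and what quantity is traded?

Without the tax, 275 − 6p = 5p − 187 gives 11p = 462, so p* = $42 and q* = 23.
With the tax collected from producers, supply shifts: qs = 5(p − 5.5) − 187.
New equilibrium: buyers pay $44.5, producers receive $39, q = 8. (Wedge: pb − ps = 5.5.)
The less price-elastic side of the market bears the larger share of a per-unit tax.

Buyers pay $44.5; producers receive $39; quantity = 8.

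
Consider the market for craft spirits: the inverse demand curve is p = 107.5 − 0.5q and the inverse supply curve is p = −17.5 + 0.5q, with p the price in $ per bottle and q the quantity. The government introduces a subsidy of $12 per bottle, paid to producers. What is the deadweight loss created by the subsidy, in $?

Deadweight loss = $72.

Rewrite in direct form: qd = 215 − 2p and qs = 2p + 35.
Before the subsidy: set 215 − 2p = 2p + 35 → p* = $45, q* = 125.
With a per-unit subsidy paid to producers, each receives p + 12 per unit sold, so supply becomes qs = 2(p + 12) + 35.
New equilibrium: buyers pay $39, producers receive $51, q = 137. (Wedge: pb − ps = −12.)
Quantity rises by |ΔQ| = |125 − 137| = 12.
DWL = ½ · t · |ΔQ| = ½ · 12 · 12 = $72.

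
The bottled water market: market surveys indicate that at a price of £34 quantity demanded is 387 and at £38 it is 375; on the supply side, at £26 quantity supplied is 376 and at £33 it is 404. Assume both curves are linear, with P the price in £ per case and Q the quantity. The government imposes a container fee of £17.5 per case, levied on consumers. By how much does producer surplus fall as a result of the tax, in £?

Demand slope: (375 − 387)/(38 − 34) = -3, so Qd = 489 − 3P.
Supply slope: (404 − 376)/(33 − 26) = 4, so Qs = 4P + 272.
Without the tax, 489 − 3P = 4P + 272 gives 7P = 217, so P* = £31 and Q* = 396.
With the tax collected from consumers, demand (in seller-price terms) shifts: Qd = 489 − 3(P + 17.5).
New equilibrium: consumers pay £41, suppliers receive £23.5, Q = 366. (Wedge: Pb − Ps = 17.5.)
ΔPS is the trapezoid between Q = 366 and Q = 396 of height £7.5: ½ · (396 + 366) · 7.5 = £2857.5.

Producer surplus falls by £2857.5.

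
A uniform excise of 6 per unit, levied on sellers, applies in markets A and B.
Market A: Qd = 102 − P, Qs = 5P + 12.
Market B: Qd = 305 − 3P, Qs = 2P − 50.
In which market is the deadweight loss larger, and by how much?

Market A: pre-tax P* = 15, Q* = 87; post-tax Q = 82; deadweight loss = 15.
Market B: pre-tax P* = 71, Q* = 92; post-tax Q = 84.8; deadweight loss = 21.6.
Difference: 15 vs 21.6 → market B is larger by 6.6.

Market B, by 6.6.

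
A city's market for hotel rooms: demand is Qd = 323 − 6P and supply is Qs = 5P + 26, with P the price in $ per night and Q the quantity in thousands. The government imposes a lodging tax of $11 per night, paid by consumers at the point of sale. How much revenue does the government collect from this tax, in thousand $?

Tax revenue = $1441 thousand.

Before the tax: set 323 − 6P = 5P + 26 → P* = $27, Q* = 161.
With the tax collected from consumers, demand (in seller-price terms) shifts: Qd = 323 − 6(P + 11).
New equilibrium: consumers pay $32, sellers receive $21, Q = 131. (Wedge: Pb − Ps = 11.)
Revenue = t · Q = 11 · 131 = $1441.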